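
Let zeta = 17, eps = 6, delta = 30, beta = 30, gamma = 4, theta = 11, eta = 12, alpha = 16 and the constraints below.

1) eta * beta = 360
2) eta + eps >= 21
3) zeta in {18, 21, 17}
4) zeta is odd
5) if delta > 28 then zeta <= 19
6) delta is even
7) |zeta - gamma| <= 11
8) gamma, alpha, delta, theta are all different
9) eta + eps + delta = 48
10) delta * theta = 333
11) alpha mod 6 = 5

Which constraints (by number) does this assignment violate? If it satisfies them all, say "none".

1) eta * beta = 12 * 30 = 360 — OK.
2) eta + eps = 12 + 6 = 18; 18 < 21, bound 21 not met — violated.
3) zeta = 17 is in {18, 21, 17} — OK.
4) zeta = 17 is odd — OK.
5) delta = 30 > 28, so we need zeta ≤ 19; zeta = 17 ≤ 19 — OK.
6) delta = 30 is even — OK.
7) |17 - 4| = 13; 13 > 11, exceeds bound 11 — violated.
8) values 4, 16, 30, 11 are pairwise distinct — OK.
9) eta + eps + delta = 12 + 6 + 30 = 48 — OK.
10) delta * theta = 30 * 11 = 330, not 333 — violated.
11) 16 mod 6 = 4, not 5 — violated.

Constraints 2, 7, 10, and 11 do not hold.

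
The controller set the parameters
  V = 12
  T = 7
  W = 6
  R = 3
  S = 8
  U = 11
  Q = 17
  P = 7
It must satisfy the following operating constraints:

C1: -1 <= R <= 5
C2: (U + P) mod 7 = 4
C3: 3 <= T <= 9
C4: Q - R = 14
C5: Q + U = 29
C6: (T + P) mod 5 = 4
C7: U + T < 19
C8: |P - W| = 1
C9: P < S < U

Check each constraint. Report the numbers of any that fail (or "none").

C1: R = 3 lies in [-1, 5]  yes
C2: U + P = 18; 18 mod 7 = 4  yes
C3: T = 7 lies in [3, 9]  yes
C4: Q - R = 17 - 3 = 14  yes
C5: Q + U = 17 + 11 = 28, not 29  no
C6: T + P = 14; 14 mod 5 = 4  yes
C7: U + T = 11 + 7 = 18; 18 < 19  yes
C8: |7 - 6| = 1  yes
C9: values 7 < 8 < 11  yes

Violated: 5.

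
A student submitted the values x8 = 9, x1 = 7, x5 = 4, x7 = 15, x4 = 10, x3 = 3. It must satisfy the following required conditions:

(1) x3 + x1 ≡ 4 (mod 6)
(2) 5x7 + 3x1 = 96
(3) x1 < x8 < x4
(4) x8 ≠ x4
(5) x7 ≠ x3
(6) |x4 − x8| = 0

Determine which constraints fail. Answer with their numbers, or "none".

Constraint 6 does not hold.

(1) x3 + x1 = 10; 10 mod 6 = 4 — OK.
(2) 5x7 + 3x1 = 5(15) + 3(7) = 96 — OK.
(3) values 7 < 9 < 10 — OK.
(4) x8 = 9, x4 = 10; distinct — OK.
(5) x7 = 15, x3 = 3; distinct — OK.
(6) |10 − 9| = 1, not 0 — violated.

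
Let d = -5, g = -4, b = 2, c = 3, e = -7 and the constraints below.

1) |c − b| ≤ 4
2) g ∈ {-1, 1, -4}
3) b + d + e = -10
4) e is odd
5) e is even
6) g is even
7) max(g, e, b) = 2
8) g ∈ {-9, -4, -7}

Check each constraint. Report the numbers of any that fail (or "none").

1) |3 − 2| = 1; 1 ≤ 4 — holds.
2) g = -4 is in {-1, 1, -4} — holds.
3) b + d + e = 2 + (-5) + (-7) = -10 — holds.
4) e = -7 is odd — holds.
5) e = -7 is odd — does not hold.
6) g = -4 is even — holds.
7) max(-4, -7, 2) = 2 — holds.
8) g = -4 is in {-9, -4, -7} — holds.

The assignment fails constraint 5.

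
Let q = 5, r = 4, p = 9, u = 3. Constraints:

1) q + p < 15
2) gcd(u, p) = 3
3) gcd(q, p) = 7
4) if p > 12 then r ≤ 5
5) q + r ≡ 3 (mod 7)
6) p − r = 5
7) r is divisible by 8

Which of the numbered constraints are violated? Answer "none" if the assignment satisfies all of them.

Violated: 3, 5, and 7.

1) q + p = 5 + 9 = 14; 14 < 15  holds
2) gcd(3, 9) = 3  holds
3) gcd(5, 9) = 1, not 7  fails
4) p = 9, not > 12; antecedent false, conditional vacuously true  holds
5) q + r = 9; 9 mod 7 = 2, not 3  fails
6) p − r = 9 − 4 = 5  holds
7) 4 = 8×0 + 4, so 8 does not divide 4  fails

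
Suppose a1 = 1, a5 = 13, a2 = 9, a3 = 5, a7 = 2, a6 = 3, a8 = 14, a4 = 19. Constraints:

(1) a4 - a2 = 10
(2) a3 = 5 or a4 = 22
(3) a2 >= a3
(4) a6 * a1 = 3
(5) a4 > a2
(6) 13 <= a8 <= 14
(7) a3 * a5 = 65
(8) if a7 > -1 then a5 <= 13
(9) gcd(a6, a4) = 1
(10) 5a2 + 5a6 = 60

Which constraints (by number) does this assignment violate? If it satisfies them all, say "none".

All constraints are satisfied.

(1) a4 - a2 = 19 - 9 = 10  true
(2) a3 = 5 = 5 (first disjunct)  true
(3) a2 = 9, a3 = 5; 9 ≥ 5  true
(4) a6 * a1 = 3 * 1 = 3  true
(5) a4 = 19, a2 = 9; 19 > 9  true
(6) a8 = 14 lies in [13, 14]  true
(7) a3 * a5 = 5 * 13 = 65  true
(8) a7 = 2 > -1, so we need a5 ≤ 13; a5 = 13 ≤ 13  true
(9) gcd(3, 19) = 1  true
(10) 5a2 + 5a6 = 5(9) + 5(3) = 60  true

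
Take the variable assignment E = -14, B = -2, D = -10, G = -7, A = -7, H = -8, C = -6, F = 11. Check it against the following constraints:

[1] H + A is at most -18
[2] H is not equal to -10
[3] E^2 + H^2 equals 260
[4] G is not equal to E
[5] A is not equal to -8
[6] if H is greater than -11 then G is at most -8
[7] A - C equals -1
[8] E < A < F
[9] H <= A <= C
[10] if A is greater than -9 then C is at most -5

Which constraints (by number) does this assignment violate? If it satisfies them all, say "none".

Violated: 1, 6.

[1] H + A = -8 + (-7) = -15; -15 > -18, bound -18 not met  FAIL
[2] H = -8, and -8 ≠ -10  OK
[3] E^2 + H^2 = (-14)^2 + (-8)^2 = 196 + 64 = 260  OK
[4] G = -7, E = -14; distinct  OK
[5] A = -7, and -7 ≠ -8  OK
[6] H = -8 > -11, so we need G ≤ -8; but G = -7 > -8  FAIL
[7] A - C = -7 - (-6) = -1  OK
[8] values -14 < -7 < 11  OK
[9] values -8 <= -7 <= -6  OK
[10] A = -7 > -9, so we need C ≤ -5; C = -6 ≤ -5  OK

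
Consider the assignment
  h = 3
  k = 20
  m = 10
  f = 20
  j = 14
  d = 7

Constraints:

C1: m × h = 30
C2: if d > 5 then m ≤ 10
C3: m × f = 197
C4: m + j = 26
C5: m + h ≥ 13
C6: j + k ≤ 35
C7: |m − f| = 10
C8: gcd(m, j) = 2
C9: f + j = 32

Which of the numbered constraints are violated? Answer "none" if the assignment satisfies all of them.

Violated: 3, 4, and 9.

C1: m × h = 10 × 3 = 30 — OK.
C2: d = 7 > 5, so we need m ≤ 10; m = 10 ≤ 10 — OK.
C3: m × f = 10 × 20 = 200, not 197 — violated.
C4: m + j = 10 + 14 = 24, not 26 — violated.
C5: m + h = 10 + 3 = 13; 13 ≥ 13 — OK.
C6: j + k = 14 + 20 = 34; 34 ≤ 35 — OK.
C7: |10 − 20| = 10 — OK.
C8: gcd(10, 14) = 2 — OK.
C9: f + j = 20 + 14 = 34, not 32 — violated.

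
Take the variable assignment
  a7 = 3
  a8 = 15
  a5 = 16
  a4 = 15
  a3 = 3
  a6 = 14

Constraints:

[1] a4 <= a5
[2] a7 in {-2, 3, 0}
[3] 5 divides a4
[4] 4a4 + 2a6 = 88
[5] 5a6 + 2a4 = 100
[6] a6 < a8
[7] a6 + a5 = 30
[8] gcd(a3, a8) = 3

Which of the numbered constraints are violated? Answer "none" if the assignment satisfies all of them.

[1] a4 = 15, a5 = 16; 15 ≤ 16 — holds.
[2] a7 = 3 is in {-2, 3, 0} — holds.
[3] 15 / 5 = 3, so 5 divides 15 — holds.
[4] 4a4 + 2a6 = 4(15) + 2(14) = 88 — holds.
[5] 5a6 + 2a4 = 5(14) + 2(15) = 100 — holds.
[6] a6 = 14, a8 = 15; 14 < 15 — holds.
[7] a6 + a5 = 14 + 16 = 30 — holds.
[8] gcd(3, 15) = 3 — holds.

No violations.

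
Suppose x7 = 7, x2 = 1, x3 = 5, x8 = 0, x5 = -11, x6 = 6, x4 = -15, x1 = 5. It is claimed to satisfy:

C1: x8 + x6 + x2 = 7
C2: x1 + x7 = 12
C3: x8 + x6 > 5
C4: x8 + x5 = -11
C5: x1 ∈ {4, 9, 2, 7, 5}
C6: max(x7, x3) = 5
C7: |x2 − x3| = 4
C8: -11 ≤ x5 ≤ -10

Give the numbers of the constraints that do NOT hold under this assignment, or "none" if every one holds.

C1: x8 + x6 + x2 = 0 + 6 + 1 = 7  true
C2: x1 + x7 = 5 + 7 = 12  true
C3: x8 + x6 = 0 + 6 = 6; 6 > 5  true
C4: x8 + x5 = 0 + (-11) = -11  true
C5: x1 = 5 is in {4, 9, 2, 7, 5}  true
C6: max(7, 5) = 7, not 5  false
C7: |1 − 5| = 4  true
C8: x5 = -11 lies in [-11, -10]  true

Constraint 6 is violated.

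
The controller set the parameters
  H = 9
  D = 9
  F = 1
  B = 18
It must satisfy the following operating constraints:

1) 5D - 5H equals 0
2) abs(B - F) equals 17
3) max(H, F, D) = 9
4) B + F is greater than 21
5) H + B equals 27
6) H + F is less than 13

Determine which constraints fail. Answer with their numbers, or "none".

Violated: 4.

1) 5D - 5H = 5(9) - 5(9) = 0  true
2) abs(18 - 1) = 17  true
3) max(9, 1, 9) = 9  true
4) B + F = 18 + 1 = 19; 19 ≤ 21, bound 21 not met  false
5) H + B = 9 + 18 = 27  true
6) H + F = 9 + 1 = 10; 10 < 13  true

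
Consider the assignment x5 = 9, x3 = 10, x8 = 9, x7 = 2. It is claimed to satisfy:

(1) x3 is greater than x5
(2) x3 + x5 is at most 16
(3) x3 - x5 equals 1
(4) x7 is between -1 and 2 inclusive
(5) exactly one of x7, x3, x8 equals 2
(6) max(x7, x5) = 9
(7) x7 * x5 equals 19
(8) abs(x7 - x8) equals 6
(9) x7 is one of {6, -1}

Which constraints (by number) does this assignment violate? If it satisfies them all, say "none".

Constraints 2, 7, 8, 9 are violated.

(1) x3 = 10, x5 = 9; 10 > 9 — OK.
(2) x3 + x5 = 10 + 9 = 19; 19 > 16, bound 16 not met — violated.
(3) x3 - x5 = 10 - 9 = 1 — OK.
(4) x7 = 2 lies in [-1, 2] — OK.
(5) x7=2, x3=10, x8=9; 1 of them equals 2 — OK.
(6) max(2, 9) = 9 — OK.
(7) x7 * x5 = 2 * 9 = 18, not 19 — violated.
(8) abs(2 - 9) = 7, not 6 — violated.
(9) x7 = 2 is not in {6, -1} — violated.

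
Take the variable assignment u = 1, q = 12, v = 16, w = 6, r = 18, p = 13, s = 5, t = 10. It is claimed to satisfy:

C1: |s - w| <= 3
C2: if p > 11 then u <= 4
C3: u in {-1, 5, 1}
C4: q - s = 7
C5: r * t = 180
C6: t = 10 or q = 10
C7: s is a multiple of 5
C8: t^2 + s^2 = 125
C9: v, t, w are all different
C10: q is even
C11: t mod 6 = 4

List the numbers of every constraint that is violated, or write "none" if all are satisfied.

C1: |5 - 6| = 1; 1 ≤ 3 — OK.
C2: p = 13 > 11, so we need u ≤ 4; u = 1 ≤ 4 — OK.
C3: u = 1 is in {-1, 5, 1} — OK.
C4: q - s = 12 - 5 = 7 — OK.
C5: r * t = 18 * 10 = 180 — OK.
C6: t = 10 = 10 (first disjunct) — OK.
C7: 5 / 5 = 1, so 5 divides 5 — OK.
C8: t^2 + s^2 = 10^2 + 5^2 = 100 + 25 = 125 — OK.
C9: values 16, 10, 6 are pairwise distinct — OK.
C10: q = 12 is even — OK.
C11: 10 mod 6 = 4 — OK.

All constraints are satisfied.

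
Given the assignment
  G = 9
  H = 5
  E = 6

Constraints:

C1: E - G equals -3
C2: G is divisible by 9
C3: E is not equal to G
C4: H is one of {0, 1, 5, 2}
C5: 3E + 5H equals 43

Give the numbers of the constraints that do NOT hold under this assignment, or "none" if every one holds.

None — every constraint holds.

C1: E - G = 6 - 9 = -3  ✓
C2: 9 / 9 = 1, so 9 divides 9  ✓
C3: E = 6, G = 9; distinct  ✓
C4: H = 5 is in {0, 1, 5, 2}  ✓
C5: 3E + 5H = 3(6) + 5(5) = 43  ✓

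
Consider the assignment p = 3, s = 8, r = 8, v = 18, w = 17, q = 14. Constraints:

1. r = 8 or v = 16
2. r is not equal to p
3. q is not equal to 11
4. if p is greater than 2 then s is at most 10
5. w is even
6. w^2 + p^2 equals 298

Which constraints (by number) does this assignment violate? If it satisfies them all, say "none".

1. r = 8 = 8 (first disjunct) — OK.
2. r = 8, p = 3; distinct — OK.
3. q = 14, and 14 ≠ 11 — OK.
4. p = 3 > 2, so we need s ≤ 10; s = 8 ≤ 10 — OK.
5. w = 17 is odd — violated.
6. w^2 + p^2 = 17^2 + 3^2 = 289 + 9 = 298 — OK.

Constraint 5 does not hold.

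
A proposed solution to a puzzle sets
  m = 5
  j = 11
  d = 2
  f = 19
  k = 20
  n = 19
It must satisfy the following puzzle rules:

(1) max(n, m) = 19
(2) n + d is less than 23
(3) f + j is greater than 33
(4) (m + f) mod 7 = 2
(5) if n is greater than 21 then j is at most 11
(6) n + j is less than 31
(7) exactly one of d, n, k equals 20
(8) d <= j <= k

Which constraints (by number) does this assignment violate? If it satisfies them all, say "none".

The assignment fails constraints 3 and 4.

(1) max(19, 5) = 19  yes
(2) n + d = 19 + 2 = 21; 21 < 23  yes
(3) f + j = 19 + 11 = 30; 30 ≤ 33, bound 33 not met  no
(4) m + f = 24; 24 mod 7 = 3, not 2  no
(5) n = 19, not > 21; antecedent false, conditional vacuously true  yes
(6) n + j = 19 + 11 = 30; 30 < 31  yes
(7) d=2, n=19, k=20; 1 of them equals 20  yes
(8) values 2 <= 11 <= 20  yes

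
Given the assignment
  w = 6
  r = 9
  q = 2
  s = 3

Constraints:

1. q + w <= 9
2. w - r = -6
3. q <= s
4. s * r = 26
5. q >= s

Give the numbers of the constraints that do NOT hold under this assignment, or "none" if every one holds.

The assignment fails constraints 2, 4, 5.

1. q + w = 2 + 6 = 8; 8 ≤ 9  yes
2. w - r = 6 - 9 = -3, not -6  no
3. q = 2, s = 3; 2 ≤ 3  yes
4. s * r = 3 * 9 = 27, not 26  no
5. q = 2, s = 3; 2 < 3 (want ≥)  no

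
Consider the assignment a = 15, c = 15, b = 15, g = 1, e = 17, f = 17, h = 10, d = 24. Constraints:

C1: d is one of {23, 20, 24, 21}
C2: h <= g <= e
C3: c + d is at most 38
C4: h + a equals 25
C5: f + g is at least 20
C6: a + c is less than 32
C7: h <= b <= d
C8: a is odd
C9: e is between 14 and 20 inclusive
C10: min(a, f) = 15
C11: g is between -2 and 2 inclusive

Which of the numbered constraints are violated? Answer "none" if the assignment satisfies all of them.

Violated: 2, 3, and 5.

C1: d = 24 is in {23, 20, 24, 21} — holds.
C2: values 10, 1, 17; h = 10 is not <= g = 1 — does not hold.
C3: c + d = 15 + 24 = 39; 39 > 38, bound 38 not met — does not hold.
C4: h + a = 10 + 15 = 25 — holds.
C5: f + g = 17 + 1 = 18; 18 < 20, bound 20 not met — does not hold.
C6: a + c = 15 + 15 = 30; 30 < 32 — holds.
C7: values 10 <= 15 <= 24 — holds.
C8: a = 15 is odd — holds.
C9: e = 17 lies in [14, 20] — holds.
C10: min(15, 17) = 15 — holds.
C11: g = 1 lies in [-2, 2] — holds.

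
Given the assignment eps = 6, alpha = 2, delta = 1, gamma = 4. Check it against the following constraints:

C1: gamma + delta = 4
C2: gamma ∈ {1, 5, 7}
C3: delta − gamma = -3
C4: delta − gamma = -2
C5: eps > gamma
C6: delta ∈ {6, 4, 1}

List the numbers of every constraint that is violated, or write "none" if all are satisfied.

The assignment fails constraints 1, 2, 4.

C1: gamma + delta = 4 + 1 = 5, not 4  false
C2: gamma = 4 is not in {1, 5, 7}  false
C3: delta − gamma = 1 − 4 = -3  true
C4: delta − gamma = 1 − 4 = -3, not -2  false
C5: eps = 6, gamma = 4; 6 > 4  true
C6: delta = 1 is in {6, 4, 1}  true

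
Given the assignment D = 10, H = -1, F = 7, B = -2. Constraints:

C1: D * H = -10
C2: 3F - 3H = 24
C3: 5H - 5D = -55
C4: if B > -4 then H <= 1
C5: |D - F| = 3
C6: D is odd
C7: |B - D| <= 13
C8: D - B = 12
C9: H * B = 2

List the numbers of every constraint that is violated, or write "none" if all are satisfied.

C1: D * H = 10 * (-1) = -10  ✔
C2: 3F - 3H = 3(7) - 3(-1) = 24  ✔
C3: 5H - 5D = 5(-1) - 5(10) = -55  ✔
C4: B = -2 > -4, so we need H ≤ 1; H = -1 ≤ 1  ✔
C5: |10 - 7| = 3  ✔
C6: D = 10 is even  ✘
C7: |-2 - 10| = 12; 12 ≤ 13  ✔
C8: D - B = 10 - (-2) = 12  ✔
C9: H * B = -1 * (-2) = 2  ✔

The assignment fails constraint 6.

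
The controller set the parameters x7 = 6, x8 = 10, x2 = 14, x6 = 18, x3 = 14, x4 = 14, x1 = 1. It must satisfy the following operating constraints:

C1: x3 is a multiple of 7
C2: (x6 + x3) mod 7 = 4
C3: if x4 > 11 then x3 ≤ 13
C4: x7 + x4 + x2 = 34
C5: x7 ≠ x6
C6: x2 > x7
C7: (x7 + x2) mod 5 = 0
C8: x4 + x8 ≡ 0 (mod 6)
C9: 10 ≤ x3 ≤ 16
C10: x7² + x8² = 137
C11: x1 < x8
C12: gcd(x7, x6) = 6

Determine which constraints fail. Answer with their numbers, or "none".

C1: 14 / 7 = 2, so 7 divides 14  yes
C2: x6 + x3 = 32; 32 mod 7 = 4  yes
C3: x4 = 14 > 11, so we need x3 ≤ 13; but x3 = 14 > 13  no
C4: x7 + x4 + x2 = 6 + 14 + 14 = 34  yes
C5: x7 = 6, x6 = 18; distinct  yes
C6: x2 = 14, x7 = 6; 14 > 6  yes
C7: x7 + x2 = 20; 20 mod 5 = 0  yes
C8: x4 + x8 = 24; 24 mod 6 = 0  yes
C9: x3 = 14 lies in [10, 16]  yes
C10: x7² + x8² = 6² + 10² = 36 + 100 = 136, not 137  no
C11: x1 = 1, x8 = 10; 1 < 10  yes
C12: gcd(6, 18) = 6  yes

No — constraints 3 and 10 are not satisfied.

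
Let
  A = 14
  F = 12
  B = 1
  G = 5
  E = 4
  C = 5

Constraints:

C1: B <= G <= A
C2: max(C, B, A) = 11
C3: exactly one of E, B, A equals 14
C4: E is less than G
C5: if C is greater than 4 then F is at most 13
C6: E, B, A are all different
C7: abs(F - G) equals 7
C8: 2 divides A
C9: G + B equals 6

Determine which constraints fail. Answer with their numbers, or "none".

C1: values 1 <= 5 <= 14 — holds.
C2: max(5, 1, 14) = 14, not 11 — does not hold.
C3: E=4, B=1, A=14; 1 of them equals 14 — holds.
C4: E = 4, G = 5; 4 < 5 — holds.
C5: C = 5 > 4, so we need F ≤ 13; F = 12 ≤ 13 — holds.
C6: values 4, 1, 14 are pairwise distinct — holds.
C7: abs(12 - 5) = 7 — holds.
C8: 14 / 2 = 7, so 2 divides 14 — holds.
C9: G + B = 5 + 1 = 6 — holds.

No — constraint 2 is not satisfied.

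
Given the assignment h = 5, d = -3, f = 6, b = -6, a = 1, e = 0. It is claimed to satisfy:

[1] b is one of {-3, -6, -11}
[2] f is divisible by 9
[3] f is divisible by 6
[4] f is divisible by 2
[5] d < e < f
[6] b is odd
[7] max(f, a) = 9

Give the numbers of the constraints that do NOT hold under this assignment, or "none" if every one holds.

[1] b = -6 is in {-3, -6, -11}  ✔
[2] 6 = 9*0 + 6, so 9 does not divide 6  ✘
[3] 6 / 6 = 1, so 6 divides 6  ✔
[4] 6 / 2 = 3, so 2 divides 6  ✔
[5] values -3 < 0 < 6  ✔
[6] b = -6 is even  ✘
[7] max(6, 1) = 6, not 9  ✘

Constraints 2, 6, and 7 do not hold.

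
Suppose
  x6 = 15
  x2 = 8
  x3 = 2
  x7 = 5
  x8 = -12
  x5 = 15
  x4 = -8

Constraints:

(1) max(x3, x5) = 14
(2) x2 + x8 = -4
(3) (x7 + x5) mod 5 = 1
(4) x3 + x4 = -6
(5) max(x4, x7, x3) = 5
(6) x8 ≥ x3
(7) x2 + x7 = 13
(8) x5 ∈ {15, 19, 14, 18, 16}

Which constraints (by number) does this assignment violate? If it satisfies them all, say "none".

Constraints 1, 3, and 6 are violated.

(1) max(2, 15) = 15, not 14 — fails.
(2) x2 + x8 = 8 + (-12) = -4 — holds.
(3) x7 + x5 = 20; 20 mod 5 = 0, not 1 — fails.
(4) x3 + x4 = 2 + (-8) = -6 — holds.
(5) max(-8, 5, 2) = 5 — holds.
(6) x8 = -12, x3 = 2; -12 < 2 (want ≥) — fails.
(7) x2 + x7 = 8 + 5 = 13 — holds.
(8) x5 = 15 is in {15, 19, 14, 18, 16} — holds.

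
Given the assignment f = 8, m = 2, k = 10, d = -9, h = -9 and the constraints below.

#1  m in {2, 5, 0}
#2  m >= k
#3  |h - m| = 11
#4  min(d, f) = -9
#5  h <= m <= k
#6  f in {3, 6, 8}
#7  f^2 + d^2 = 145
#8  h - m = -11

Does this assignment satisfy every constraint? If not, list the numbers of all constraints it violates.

Constraint 2 does not hold.

#1 m = 2 is in {2, 5, 0}  yes
#2 m = 2, k = 10; 2 < 10 (want ≥)  no
#3 |-9 - 2| = 11  yes
#4 min(-9, 8) = -9  yes
#5 values -9 <= 2 <= 10  yes
#6 f = 8 is in {3, 6, 8}  yes
#7 f^2 + d^2 = 8^2 + (-9)^2 = 64 + 81 = 145  yes
#8 h - m = -9 - 2 = -11  yes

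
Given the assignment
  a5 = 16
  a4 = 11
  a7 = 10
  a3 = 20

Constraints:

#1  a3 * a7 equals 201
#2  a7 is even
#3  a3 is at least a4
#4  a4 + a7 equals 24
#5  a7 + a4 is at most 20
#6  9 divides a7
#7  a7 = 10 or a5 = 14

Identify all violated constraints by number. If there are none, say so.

#1 a3 * a7 = 20 * 10 = 200, not 201 — violated.
#2 a7 = 10 is even — satisfied.
#3 a3 = 20, a4 = 11; 20 ≥ 11 — satisfied.
#4 a4 + a7 = 11 + 10 = 21, not 24 — violated.
#5 a7 + a4 = 10 + 11 = 21; 21 > 20, bound 20 not met — violated.
#6 10 = 9*1 + 1, so 9 does not divide 10 — violated.
#7 a7 = 10 = 10 (first disjunct) — satisfied.

Violated: 1, 4, 5, and 6.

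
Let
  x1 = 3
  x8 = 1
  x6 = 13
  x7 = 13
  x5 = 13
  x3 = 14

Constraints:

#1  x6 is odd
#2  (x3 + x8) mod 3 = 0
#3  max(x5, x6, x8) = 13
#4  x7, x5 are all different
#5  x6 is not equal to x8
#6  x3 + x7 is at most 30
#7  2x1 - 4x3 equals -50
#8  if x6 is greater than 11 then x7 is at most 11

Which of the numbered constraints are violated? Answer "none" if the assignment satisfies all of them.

Constraints 4, 8 do not hold.

#1 x6 = 13 is odd — holds.
#2 x3 + x8 = 15; 15 mod 3 = 0 — holds.
#3 max(13, 13, 1) = 13 — holds.
#4 x7 = x5 = 13, not all different — fails.
#5 x6 = 13, x8 = 1; distinct — holds.
#6 x3 + x7 = 14 + 13 = 27; 27 ≤ 30 — holds.
#7 2x1 - 4x3 = 2(3) - 4(14) = -50 — holds.
#8 x6 = 13 > 11, so we need x7 ≤ 11; but x7 = 13 > 11 — fails.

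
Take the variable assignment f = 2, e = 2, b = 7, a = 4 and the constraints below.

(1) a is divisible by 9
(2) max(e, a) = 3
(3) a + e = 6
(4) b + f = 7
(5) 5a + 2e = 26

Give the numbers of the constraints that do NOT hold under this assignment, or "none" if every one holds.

The assignment fails constraints 1, 2, 4, and 5.

(1) 4 = 9*0 + 4, so 9 does not divide 4 — violated.
(2) max(2, 4) = 4, not 3 — violated.
(3) a + e = 4 + 2 = 6 — satisfied.
(4) b + f = 7 + 2 = 9, not 7 — violated.
(5) 5a + 2e = 5(4) + 2(2) = 24, not 26 — violated.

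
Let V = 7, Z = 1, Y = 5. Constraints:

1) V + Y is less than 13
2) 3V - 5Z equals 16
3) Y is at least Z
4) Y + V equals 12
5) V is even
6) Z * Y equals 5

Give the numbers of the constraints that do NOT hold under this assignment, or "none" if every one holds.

No — constraint 5 is not satisfied.

1) V + Y = 7 + 5 = 12; 12 < 13 — OK.
2) 3V - 5Z = 3(7) - 5(1) = 16 — OK.
3) Y = 5, Z = 1; 5 ≥ 1 — OK.
4) Y + V = 5 + 7 = 12 — OK.
5) V = 7 is odd — violated.
6) Z * Y = 1 * 5 = 5 — OK.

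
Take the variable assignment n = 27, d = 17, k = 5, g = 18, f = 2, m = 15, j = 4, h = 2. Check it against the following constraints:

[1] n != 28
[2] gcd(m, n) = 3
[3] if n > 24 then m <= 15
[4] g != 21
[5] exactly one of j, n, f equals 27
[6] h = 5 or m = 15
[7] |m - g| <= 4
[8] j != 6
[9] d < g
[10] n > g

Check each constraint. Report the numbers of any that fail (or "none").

Yes — all constraints hold.

[1] n = 27, and 27 ≠ 28 — holds.
[2] gcd(15, 27) = 3 — holds.
[3] n = 27 > 24, so we need m ≤ 15; m = 15 ≤ 15 — holds.
[4] g = 18, and 18 ≠ 21 — holds.
[5] j=4, n=27, f=2; 1 of them equals 27 — holds.
[6] h = 2 ≠ 5, but m = 15 = 15 (second disjunct) — holds.
[7] |15 - 18| = 3; 3 ≤ 4 — holds.
[8] j = 4, and 4 ≠ 6 — holds.
[9] d = 17, g = 18; 17 < 18 — holds.
[10] n = 27, g = 18; 27 > 18 — holds.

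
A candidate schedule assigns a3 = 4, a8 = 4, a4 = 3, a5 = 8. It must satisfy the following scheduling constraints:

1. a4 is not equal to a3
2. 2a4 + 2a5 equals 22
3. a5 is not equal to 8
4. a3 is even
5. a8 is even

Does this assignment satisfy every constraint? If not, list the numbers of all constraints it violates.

1. a4 = 3, a3 = 4; distinct — holds.
2. 2a4 + 2a5 = 2(3) + 2(8) = 22 — holds.
3. a5 = 8, but 8 is required to differ — does not hold.
4. a3 = 4 is even — holds.
5. a8 = 4 is even — holds.

Violated: 3.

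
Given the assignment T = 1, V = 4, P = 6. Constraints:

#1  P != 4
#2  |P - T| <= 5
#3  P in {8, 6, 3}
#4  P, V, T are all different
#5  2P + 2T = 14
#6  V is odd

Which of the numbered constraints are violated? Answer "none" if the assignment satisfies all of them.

#1 P = 6, and 6 ≠ 4 — OK.
#2 |6 - 1| = 5; 5 ≤ 5 — OK.
#3 P = 6 is in {8, 6, 3} — OK.
#4 values 6, 4, 1 are pairwise distinct — OK.
#5 2P + 2T = 2(6) + 2(1) = 14 — OK.
#6 V = 4 is even — violated.

No — constraint 6 is not satisfied.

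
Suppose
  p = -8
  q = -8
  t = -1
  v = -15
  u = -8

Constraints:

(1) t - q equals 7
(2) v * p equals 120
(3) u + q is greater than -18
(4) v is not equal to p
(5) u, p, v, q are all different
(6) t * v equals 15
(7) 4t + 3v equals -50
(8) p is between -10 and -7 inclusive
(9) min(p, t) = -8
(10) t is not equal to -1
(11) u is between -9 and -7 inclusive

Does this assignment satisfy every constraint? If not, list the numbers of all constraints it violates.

Violated: 5, 7, and 10.

(1) t - q = -1 - (-8) = 7 — OK.
(2) v * p = -15 * (-8) = 120 — OK.
(3) u + q = -8 + (-8) = -16; -16 > -18 — OK.
(4) v = -15, p = -8; distinct — OK.
(5) u = p = -8, not all different — violated.
(6) t * v = -1 * (-15) = 15 — OK.
(7) 4t + 3v = 4(-1) + 3(-15) = -49, not -50 — violated.
(8) p = -8 lies in [-10, -7] — OK.
(9) min(-8, -1) = -8 — OK.
(10) t = -1, but -1 is required to differ — violated.
(11) u = -8 lies in [-9, -7] — OK.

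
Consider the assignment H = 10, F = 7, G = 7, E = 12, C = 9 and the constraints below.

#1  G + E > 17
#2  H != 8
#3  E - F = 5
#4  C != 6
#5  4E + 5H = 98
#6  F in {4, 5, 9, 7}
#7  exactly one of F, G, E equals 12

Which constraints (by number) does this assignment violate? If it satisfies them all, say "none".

#1 G + E = 7 + 12 = 19; 19 > 17  ✓
#2 H = 10, and 10 ≠ 8  ✓
#3 E - F = 12 - 7 = 5  ✓
#4 C = 9, and 9 ≠ 6  ✓
#5 4E + 5H = 4(12) + 5(10) = 98  ✓
#6 F = 7 is in {4, 5, 9, 7}  ✓
#7 F=7, G=7, E=12; 1 of them equals 12  ✓

Yes — all constraints hold.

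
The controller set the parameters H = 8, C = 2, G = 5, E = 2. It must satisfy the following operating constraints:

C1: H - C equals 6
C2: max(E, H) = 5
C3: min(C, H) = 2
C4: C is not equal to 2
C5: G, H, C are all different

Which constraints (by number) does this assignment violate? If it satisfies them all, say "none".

C1: H - C = 8 - 2 = 6  true
C2: max(2, 8) = 8, not 5  false
C3: min(2, 8) = 2  true
C4: C = 2, but 2 is required to differ  false
C5: values 5, 8, 2 are pairwise distinct  true

Constraints 2, 4 are violated.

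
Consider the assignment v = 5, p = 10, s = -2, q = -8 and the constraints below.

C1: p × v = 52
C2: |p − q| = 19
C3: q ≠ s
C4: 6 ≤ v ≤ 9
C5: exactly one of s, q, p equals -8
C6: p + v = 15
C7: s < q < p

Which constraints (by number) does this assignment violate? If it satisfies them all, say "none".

No — constraints 1, 2, 4, 7 are not satisfied.

C1: p × v = 10 × 5 = 50, not 52  false
C2: |10 − (-8)| = 18, not 19  false
C3: q = -8, s = -2; distinct  true
C4: v = 5 is outside [6, 9]  false
C5: s=-2, q=-8, p=10; 1 of them equals -8  true
C6: p + v = 10 + 5 = 15  true
C7: values -2, -8, 10; s = -2 is not < q = -8  false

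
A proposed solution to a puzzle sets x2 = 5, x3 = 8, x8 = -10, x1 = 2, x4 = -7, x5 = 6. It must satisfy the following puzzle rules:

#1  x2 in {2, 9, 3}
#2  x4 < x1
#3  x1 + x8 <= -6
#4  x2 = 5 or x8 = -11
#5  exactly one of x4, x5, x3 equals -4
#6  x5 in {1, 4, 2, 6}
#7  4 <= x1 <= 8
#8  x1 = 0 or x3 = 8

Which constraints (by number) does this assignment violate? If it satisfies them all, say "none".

#1 x2 = 5 is not in {2, 9, 3}  fails
#2 x4 = -7, x1 = 2; -7 < 2  holds
#3 x1 + x8 = 2 + (-10) = -8; -8 ≤ -6  holds
#4 x2 = 5 = 5 (first disjunct)  holds
#5 x4=-7, x5=6, x3=8; 0 of them equal -4, not exactly one  fails
#6 x5 = 6 is in {1, 4, 2, 6}  holds
#7 x1 = 2 is outside [4, 8]  fails
#8 x1 = 2 ≠ 0, but x3 = 8 = 8 (second disjunct)  holds

Violated: 1, 5, and 7.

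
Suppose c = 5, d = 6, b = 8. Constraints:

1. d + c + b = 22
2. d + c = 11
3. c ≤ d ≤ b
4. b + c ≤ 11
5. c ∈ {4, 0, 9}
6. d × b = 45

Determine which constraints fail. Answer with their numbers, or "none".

Constraints 1, 4, 5, and 6 are violated.

1. d + c + b = 6 + 5 + 8 = 19, not 22 — does not hold.
2. d + c = 6 + 5 = 11 — holds.
3. values 5 ≤ 6 ≤ 8 — holds.
4. b + c = 8 + 5 = 13; 13 > 11, bound 11 not met — does not hold.
5. c = 5 is not in {4, 0, 9} — does not hold.
6. d × b = 6 × 8 = 48, not 45 — does not hold.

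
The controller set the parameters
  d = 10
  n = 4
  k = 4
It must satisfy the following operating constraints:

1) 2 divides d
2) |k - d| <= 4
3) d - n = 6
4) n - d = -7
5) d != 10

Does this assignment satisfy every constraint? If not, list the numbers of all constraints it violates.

1) 10 / 2 = 5, so 2 divides 10 — holds.
2) |4 - 10| = 6; 6 > 4, exceeds bound 4 — does not hold.
3) d - n = 10 - 4 = 6 — holds.
4) n - d = 4 - 10 = -6, not -7 — does not hold.
5) d = 10, but 10 is required to differ — does not hold.

No — constraints 2, 4, and 5 are not satisfied.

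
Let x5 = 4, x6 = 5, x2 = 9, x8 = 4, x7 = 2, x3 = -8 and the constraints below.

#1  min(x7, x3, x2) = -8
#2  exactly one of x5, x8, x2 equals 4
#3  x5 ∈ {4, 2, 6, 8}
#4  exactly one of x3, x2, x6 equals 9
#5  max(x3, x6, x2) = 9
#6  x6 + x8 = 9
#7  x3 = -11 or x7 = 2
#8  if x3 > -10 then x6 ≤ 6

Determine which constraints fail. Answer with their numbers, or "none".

Constraint 2 does not hold.

#1 min(2, -8, 9) = -8  ✔
#2 x5=4, x8=4, x2=9; 2 of them equal 4, not exactly one  ✘
#3 x5 = 4 is in {4, 2, 6, 8}  ✔
#4 x3=-8, x2=9, x6=5; 1 of them equals 9  ✔
#5 max(-8, 5, 9) = 9  ✔
#6 x6 + x8 = 5 + 4 = 9  ✔
#7 x3 = -8 ≠ -11, but x7 = 2 = 2 (second disjunct)  ✔
#8 x3 = -8 > -10, so we need x6 ≤ 6; x6 = 5 ≤ 6  ✔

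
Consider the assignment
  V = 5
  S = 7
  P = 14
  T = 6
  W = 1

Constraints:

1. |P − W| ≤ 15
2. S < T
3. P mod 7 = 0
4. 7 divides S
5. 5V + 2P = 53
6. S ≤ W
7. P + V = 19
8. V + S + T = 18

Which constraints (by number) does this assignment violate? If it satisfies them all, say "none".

Constraints 2 and 6 do not hold.

1. |14 − 1| = 13; 13 ≤ 15 — satisfied.
2. S = 7, T = 6; 7 ≥ 6 (want <) — violated.
3. 14 mod 7 = 0 — satisfied.
4. 7 / 7 = 1, so 7 divides 7 — satisfied.
5. 5V + 2P = 5(5) + 2(14) = 53 — satisfied.
6. S = 7, W = 1; 7 > 1 (want ≤) — violated.
7. P + V = 14 + 5 = 19 — satisfied.
8. V + S + T = 5 + 7 + 6 = 18 — satisfied.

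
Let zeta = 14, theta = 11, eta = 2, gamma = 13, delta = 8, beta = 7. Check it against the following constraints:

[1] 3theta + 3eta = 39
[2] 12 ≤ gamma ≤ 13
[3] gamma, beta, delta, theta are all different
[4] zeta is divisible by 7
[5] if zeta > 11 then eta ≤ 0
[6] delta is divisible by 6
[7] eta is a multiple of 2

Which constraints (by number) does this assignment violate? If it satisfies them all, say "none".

[1] 3theta + 3eta = 3(11) + 3(2) = 39  true
[2] gamma = 13 lies in [12, 13]  true
[3] values 13, 7, 8, 11 are pairwise distinct  true
[4] 14 / 7 = 2, so 7 divides 14  true
[5] zeta = 14 > 11, so we need eta ≤ 0; but eta = 2 > 0  false
[6] 8 = 6×1 + 2, so 6 does not divide 8  false
[7] 2 / 2 = 1, so 2 divides 2  true

The assignment fails constraints 5 and 6.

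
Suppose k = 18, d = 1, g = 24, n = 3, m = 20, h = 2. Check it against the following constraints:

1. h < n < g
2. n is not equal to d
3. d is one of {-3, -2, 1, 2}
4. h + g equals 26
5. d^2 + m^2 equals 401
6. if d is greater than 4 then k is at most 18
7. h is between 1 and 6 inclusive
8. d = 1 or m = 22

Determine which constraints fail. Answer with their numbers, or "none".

None — every constraint holds.

1. values 2 < 3 < 24  ✓
2. n = 3, d = 1; distinct  ✓
3. d = 1 is in {-3, -2, 1, 2}  ✓
4. h + g = 2 + 24 = 26  ✓
5. d^2 + m^2 = 1^2 + 20^2 = 1 + 400 = 401  ✓
6. d = 1, not > 4; antecedent false, conditional vacuously true  ✓
7. h = 2 lies in [1, 6]  ✓
8. d = 1 = 1 (first disjunct)  ✓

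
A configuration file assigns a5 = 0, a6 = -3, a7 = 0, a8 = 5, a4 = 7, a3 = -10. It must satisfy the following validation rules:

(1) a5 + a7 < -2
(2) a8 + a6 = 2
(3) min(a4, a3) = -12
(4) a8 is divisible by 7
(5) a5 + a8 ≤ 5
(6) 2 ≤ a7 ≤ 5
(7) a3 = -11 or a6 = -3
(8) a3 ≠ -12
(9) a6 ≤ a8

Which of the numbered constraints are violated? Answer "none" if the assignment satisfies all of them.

(1) a5 + a7 = 0 + 0 = 0; 0 ≥ -2, bound -2 not met  false
(2) a8 + a6 = 5 + (-3) = 2  true
(3) min(7, -10) = -10, not -12  false
(4) 5 = 7×0 + 5, so 7 does not divide 5  false
(5) a5 + a8 = 0 + 5 = 5; 5 ≤ 5  true
(6) a7 = 0 is outside [2, 5]  false
(7) a3 = -10 ≠ -11, but a6 = -3 = -3 (second disjunct)  true
(8) a3 = -10, and -10 ≠ -12  true
(9) a6 = -3, a8 = 5; -3 ≤ 5  true

No — constraints 1, 3, 4, 6 are not satisfied.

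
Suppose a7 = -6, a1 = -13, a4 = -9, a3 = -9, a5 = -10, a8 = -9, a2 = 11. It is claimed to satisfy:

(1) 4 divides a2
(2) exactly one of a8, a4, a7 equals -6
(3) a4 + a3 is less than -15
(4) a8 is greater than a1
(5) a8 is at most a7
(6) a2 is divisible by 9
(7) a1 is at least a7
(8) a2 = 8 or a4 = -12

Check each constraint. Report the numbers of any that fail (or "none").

The assignment fails constraints 1, 6, 7, and 8.

(1) 11 = 4*2 + 3, so 4 does not divide 11  ✘
(2) a8=-9, a4=-9, a7=-6; 1 of them equals -6  ✔
(3) a4 + a3 = -9 + (-9) = -18; -18 < -15  ✔
(4) a8 = -9, a1 = -13; -9 > -13  ✔
(5) a8 = -9, a7 = -6; -9 ≤ -6  ✔
(6) 11 = 9*1 + 2, so 9 does not divide 11  ✘
(7) a1 = -13, a7 = -6; -13 < -6 (want ≥)  ✘
(8) a2 = 11 ≠ 8 and a4 = -9 ≠ -12; both disjuncts false  ✘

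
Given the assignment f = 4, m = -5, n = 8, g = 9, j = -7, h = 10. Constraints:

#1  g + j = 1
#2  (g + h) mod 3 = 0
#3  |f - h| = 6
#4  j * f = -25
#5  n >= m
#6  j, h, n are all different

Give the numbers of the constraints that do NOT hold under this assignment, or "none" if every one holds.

#1 g + j = 9 + (-7) = 2, not 1  FAIL
#2 g + h = 19; 19 mod 3 = 1, not 0  FAIL
#3 |4 - 10| = 6  OK
#4 j * f = -7 * 4 = -28, not -25  FAIL
#5 n = 8, m = -5; 8 ≥ -5  OK
#6 values -7, 10, 8 are pairwise distinct  OK

Constraints 1, 2, 4 are violated.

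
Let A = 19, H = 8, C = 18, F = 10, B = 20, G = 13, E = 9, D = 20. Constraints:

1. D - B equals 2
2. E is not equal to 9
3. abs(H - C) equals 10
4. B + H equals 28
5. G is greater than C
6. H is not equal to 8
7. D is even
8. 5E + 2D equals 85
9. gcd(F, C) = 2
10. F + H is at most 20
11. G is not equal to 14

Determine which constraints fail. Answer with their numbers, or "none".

1. D - B = 20 - 20 = 0, not 2 — violated.
2. E = 9, but 9 is required to differ — violated.
3. abs(8 - 18) = 10 — OK.
4. B + H = 20 + 8 = 28 — OK.
5. G = 13, C = 18; 13 ≤ 18 (want >) — violated.
6. H = 8, but 8 is required to differ — violated.
7. D = 20 is even — OK.
8. 5E + 2D = 5(9) + 2(20) = 85 — OK.
9. gcd(10, 18) = 2 — OK.
10. F + H = 10 + 8 = 18; 18 ≤ 20 — OK.
11. G = 13, and 13 ≠ 14 — OK.

Constraints 1, 2, 5, and 6 are violated.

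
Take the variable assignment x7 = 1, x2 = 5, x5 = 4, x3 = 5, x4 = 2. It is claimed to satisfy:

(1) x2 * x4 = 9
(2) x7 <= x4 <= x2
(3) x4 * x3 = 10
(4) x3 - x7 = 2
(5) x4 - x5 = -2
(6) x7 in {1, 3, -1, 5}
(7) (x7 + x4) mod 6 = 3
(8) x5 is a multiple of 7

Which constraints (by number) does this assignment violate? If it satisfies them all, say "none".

(1) x2 * x4 = 5 * 2 = 10, not 9 — fails.
(2) values 1 <= 2 <= 5 — holds.
(3) x4 * x3 = 2 * 5 = 10 — holds.
(4) x3 - x7 = 5 - 1 = 4, not 2 — fails.
(5) x4 - x5 = 2 - 4 = -2 — holds.
(6) x7 = 1 is in {1, 3, -1, 5} — holds.
(7) x7 + x4 = 3; 3 mod 6 = 3 — holds.
(8) 4 = 7*0 + 4, so 7 does not divide 4 — fails.

Violated: 1, 4, and 8.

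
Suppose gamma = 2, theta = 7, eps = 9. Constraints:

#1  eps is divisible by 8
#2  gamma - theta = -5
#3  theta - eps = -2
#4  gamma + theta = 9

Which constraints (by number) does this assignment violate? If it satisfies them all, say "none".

The assignment fails constraint 1.

#1 9 = 8*1 + 1, so 8 does not divide 9 — fails.
#2 gamma - theta = 2 - 7 = -5 — holds.
#3 theta - eps = 7 - 9 = -2 — holds.
#4 gamma + theta = 2 + 7 = 9 — holds.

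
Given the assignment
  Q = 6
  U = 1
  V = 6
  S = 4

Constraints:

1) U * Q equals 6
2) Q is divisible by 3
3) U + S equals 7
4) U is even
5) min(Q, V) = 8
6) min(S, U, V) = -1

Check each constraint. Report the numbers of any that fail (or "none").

Constraints 3, 4, 5, and 6 do not hold.

1) U * Q = 1 * 6 = 6  yes
2) 6 / 3 = 2, so 3 divides 6  yes
3) U + S = 1 + 4 = 5, not 7  no
4) U = 1 is odd  no
5) min(6, 6) = 6, not 8  no
6) min(4, 1, 6) = 1, not -1  no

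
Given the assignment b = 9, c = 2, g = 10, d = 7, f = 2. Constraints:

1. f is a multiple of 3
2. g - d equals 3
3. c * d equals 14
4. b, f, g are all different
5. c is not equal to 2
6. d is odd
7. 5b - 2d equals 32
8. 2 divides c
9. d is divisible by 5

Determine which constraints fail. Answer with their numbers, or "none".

Constraints 1, 5, 7, 9 are violated.

1. 2 = 3*0 + 2, so 3 does not divide 2 — does not hold.
2. g - d = 10 - 7 = 3 — holds.
3. c * d = 2 * 7 = 14 — holds.
4. values 9, 2, 10 are pairwise distinct — holds.
5. c = 2, but 2 is required to differ — does not hold.
6. d = 7 is odd — holds.
7. 5b - 2d = 5(9) - 2(7) = 31, not 32 — does not hold.
8. 2 / 2 = 1, so 2 divides 2 — holds.
9. 7 = 5*1 + 2, so 5 does not divide 7 — does not hold.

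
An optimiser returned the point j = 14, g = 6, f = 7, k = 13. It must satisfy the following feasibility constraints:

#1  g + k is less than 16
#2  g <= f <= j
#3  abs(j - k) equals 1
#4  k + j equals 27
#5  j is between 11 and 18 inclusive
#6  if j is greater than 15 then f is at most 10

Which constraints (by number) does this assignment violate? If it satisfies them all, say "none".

#1 g + k = 6 + 13 = 19; 19 ≥ 16, bound 16 not met  false
#2 values 6 <= 7 <= 14  true
#3 abs(14 - 13) = 1  true
#4 k + j = 13 + 14 = 27  true
#5 j = 14 lies in [11, 18]  true
#6 j = 14, not > 15; antecedent false, conditional vacuously true  true

No — constraint 1 is not satisfied.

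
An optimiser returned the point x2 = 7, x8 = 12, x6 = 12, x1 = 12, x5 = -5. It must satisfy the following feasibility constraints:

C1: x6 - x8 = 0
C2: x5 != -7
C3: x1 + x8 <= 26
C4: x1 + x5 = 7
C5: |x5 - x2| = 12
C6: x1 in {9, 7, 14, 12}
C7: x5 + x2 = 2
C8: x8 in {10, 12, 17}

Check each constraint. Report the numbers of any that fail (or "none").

No violations.

C1: x6 - x8 = 12 - 12 = 0  yes
C2: x5 = -5, and -5 ≠ -7  yes
C3: x1 + x8 = 12 + 12 = 24; 24 ≤ 26  yes
C4: x1 + x5 = 12 + (-5) = 7  yes
C5: |-5 - 7| = 12  yes
C6: x1 = 12 is in {9, 7, 14, 12}  yes
C7: x5 + x2 = -5 + 7 = 2  yes
C8: x8 = 12 is in {10, 12, 17}  yes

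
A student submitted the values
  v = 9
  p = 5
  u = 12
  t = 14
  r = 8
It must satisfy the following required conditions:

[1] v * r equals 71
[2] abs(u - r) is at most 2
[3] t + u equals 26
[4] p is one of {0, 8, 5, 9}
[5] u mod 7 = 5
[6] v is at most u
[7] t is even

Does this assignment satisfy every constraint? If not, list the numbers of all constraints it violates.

Violated: 1 and 2.

[1] v * r = 9 * 8 = 72, not 71 — violated.
[2] abs(12 - 8) = 4; 4 > 2, exceeds bound 2 — violated.
[3] t + u = 14 + 12 = 26 — satisfied.
[4] p = 5 is in {0, 8, 5, 9} — satisfied.
[5] 12 mod 7 = 5 — satisfied.
[6] v = 9, u = 12; 9 ≤ 12 — satisfied.
[7] t = 14 is even — satisfied.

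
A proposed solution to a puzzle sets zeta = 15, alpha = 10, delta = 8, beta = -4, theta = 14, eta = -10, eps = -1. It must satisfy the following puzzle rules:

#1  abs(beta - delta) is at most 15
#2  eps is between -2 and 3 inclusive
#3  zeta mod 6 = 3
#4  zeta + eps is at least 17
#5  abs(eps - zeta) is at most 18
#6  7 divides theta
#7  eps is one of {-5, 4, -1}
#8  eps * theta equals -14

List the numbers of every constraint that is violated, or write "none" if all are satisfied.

#1 abs(-4 - 8) = 12; 12 ≤ 15  yes
#2 eps = -1 lies in [-2, 3]  yes
#3 15 mod 6 = 3  yes
#4 zeta + eps = 15 + (-1) = 14; 14 < 17, bound 17 not met  no
#5 abs(-1 - 15) = 16; 16 ≤ 18  yes
#6 14 / 7 = 2, so 7 divides 14  yes
#7 eps = -1 is in {-5, 4, -1}  yes
#8 eps * theta = -1 * 14 = -14  yes

Constraint 4 does not hold.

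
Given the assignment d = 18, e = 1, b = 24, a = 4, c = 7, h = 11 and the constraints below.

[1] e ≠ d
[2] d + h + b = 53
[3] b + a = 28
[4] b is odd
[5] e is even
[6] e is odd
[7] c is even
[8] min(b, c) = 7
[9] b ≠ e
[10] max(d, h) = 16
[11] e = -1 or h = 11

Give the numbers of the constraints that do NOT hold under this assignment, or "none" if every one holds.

[1] e = 1, d = 18; distinct — satisfied.
[2] d + h + b = 18 + 11 + 24 = 53 — satisfied.
[3] b + a = 24 + 4 = 28 — satisfied.
[4] b = 24 is even — violated.
[5] e = 1 is odd — violated.
[6] e = 1 is odd — satisfied.
[7] c = 7 is odd — violated.
[8] min(24, 7) = 7 — satisfied.
[9] b = 24, e = 1; distinct — satisfied.
[10] max(18, 11) = 18, not 16 — violated.
[11] e = 1 ≠ -1, but h = 11 = 11 (second disjunct) — satisfied.

Violated: 4, 5, 7, and 10.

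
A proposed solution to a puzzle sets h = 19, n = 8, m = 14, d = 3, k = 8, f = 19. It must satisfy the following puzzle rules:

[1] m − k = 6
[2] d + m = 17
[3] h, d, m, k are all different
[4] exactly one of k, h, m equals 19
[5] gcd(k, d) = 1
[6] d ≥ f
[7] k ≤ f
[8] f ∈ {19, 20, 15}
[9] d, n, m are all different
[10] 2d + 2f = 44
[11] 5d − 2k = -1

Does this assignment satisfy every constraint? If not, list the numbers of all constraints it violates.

The assignment fails constraint 6.

[1] m − k = 14 − 8 = 6 — holds.
[2] d + m = 3 + 14 = 17 — holds.
[3] values 19, 3, 14, 8 are pairwise distinct — holds.
[4] k=8, h=19, m=14; 1 of them equals 19 — holds.
[5] gcd(8, 3) = 1 — holds.
[6] d = 3, f = 19; 3 < 19 (want ≥) — does not hold.
[7] k = 8, f = 19; 8 ≤ 19 — holds.
[8] f = 19 is in {19, 20, 15} — holds.
[9] values 3, 8, 14 are pairwise distinct — holds.
[10] 2d + 2f = 2(3) + 2(19) = 44 — holds.
[11] 5d − 2k = 5(3) − 2(8) = -1 — holds.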